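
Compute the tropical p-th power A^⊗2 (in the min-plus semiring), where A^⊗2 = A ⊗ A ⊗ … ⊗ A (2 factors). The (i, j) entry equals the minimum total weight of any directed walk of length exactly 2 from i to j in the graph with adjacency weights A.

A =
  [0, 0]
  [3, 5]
A^⊗2 =
  [0, 0]
  [3, 3]

Each entry (A^⊗2)_ij equals the minimum over all length-2 walks i = v_0 → v_1 → … → v_2 = j of Σ_t A[v_t][v_{t+1}]. For example, for (i, j) = (0, 1) we minimise over 2 possible intermediate vertex sequences; the minimum is 0, attained along the walk 0 → 0 → 1.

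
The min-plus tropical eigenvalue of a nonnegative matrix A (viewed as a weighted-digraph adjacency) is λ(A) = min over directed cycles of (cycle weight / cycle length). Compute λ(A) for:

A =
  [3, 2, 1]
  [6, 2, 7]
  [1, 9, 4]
λ(A) = 1

Enumerate directed cycles and compute their means (weight / length). Sample:
  cycle 0 → 0: weight = 3, length = 1, mean = 3/1 ≈ 3.000
  cycle 1 → 1: weight = 2, length = 1, mean = 2/1 ≈ 2.000
  cycle 2 → 2: weight = 4, length = 1, mean = 4/1 ≈ 4.000
  cycle 0 → 1 → 0: weight = 8, length = 2, mean = 8/2 ≈ 4.000
  cycle 0 → 2 → 0: weight = 2, length = 2, mean = 2/2 ≈ 1.000
  cycle 1 → 0 → 1: weight = 8, length = 2, mean = 8/2 ≈ 4.000
Minimum mean = 1.000, attained e.g. along the cycle 0 → 2 → 0 with weight 2 and length 2. So λ(A) = 2/2 = 1.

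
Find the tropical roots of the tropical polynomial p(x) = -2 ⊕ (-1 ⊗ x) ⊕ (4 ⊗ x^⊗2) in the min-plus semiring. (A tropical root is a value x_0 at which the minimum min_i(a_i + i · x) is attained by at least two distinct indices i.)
Roots: {-5, -1}

Each tropical root is a break point of the lower envelope of the lines y = a_i + i · x (there are 3 lines, with slopes 0, 1, ..., 2). Only the lines that attain the minimum somewhere contribute to roots; other lines are dominated. Here the surviving (envelope) indices are i = 2, i = 1, i = 0.
Intersections between consecutive envelope lines give the roots: for adjacent envelope indices i < j the intersection is x = (a_i − a_j) / (j − i). Reading off the sorted break points: {-5, -1}.
Verification: at each break x_0, at least two indices attain the minimum of min_i(a_i + i · x_0).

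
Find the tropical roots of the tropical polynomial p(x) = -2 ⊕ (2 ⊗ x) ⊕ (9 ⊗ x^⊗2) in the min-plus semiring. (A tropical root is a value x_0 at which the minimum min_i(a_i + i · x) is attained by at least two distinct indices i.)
Roots: {-7, -4}

Each tropical root is a break point of the lower envelope of the lines y = a_i + i · x (there are 3 lines, with slopes 0, 1, ..., 2). Only the lines that attain the minimum somewhere contribute to roots; other lines are dominated. Here the surviving (envelope) indices are i = 2, i = 1, i = 0.
Intersections between consecutive envelope lines give the roots: for adjacent envelope indices i < j the intersection is x = (a_i − a_j) / (j − i). Reading off the sorted break points: {-7, -4}.
Verification: at each break x_0, at least two indices attain the minimum of min_i(a_i + i · x_0).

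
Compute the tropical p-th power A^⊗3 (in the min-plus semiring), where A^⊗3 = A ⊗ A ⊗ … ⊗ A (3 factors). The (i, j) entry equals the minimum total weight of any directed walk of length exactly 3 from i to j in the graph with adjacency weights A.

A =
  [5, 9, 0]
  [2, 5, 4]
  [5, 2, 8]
A^⊗3 =
  [4, 7, 5]
  [7, 4, 7]
  [9, 7, 4]

Each entry (A^⊗3)_ij equals the minimum over all length-3 walks i = v_0 → v_1 → … → v_3 = j of Σ_t A[v_t][v_{t+1}]. For example, for (i, j) = (0, 2) we minimise over 9 possible intermediate vertex sequences; the minimum is 5, attained along the walk 0 → 2 → 0 → 2.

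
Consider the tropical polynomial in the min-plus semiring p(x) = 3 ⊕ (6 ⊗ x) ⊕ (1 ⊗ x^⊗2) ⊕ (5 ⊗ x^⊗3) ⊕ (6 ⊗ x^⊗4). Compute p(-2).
p(-2) = -3

A tropical monomial a ⊗ x^⊗i evaluates to a + i · x. Evaluating each term at x = -2:
  Term 0 contributes 3 + 0 · -2 = 3
  Term 1 contributes 6 + 1 · -2 = 4
  Term 2 contributes 1 + 2 · -2 = -3
  Term 3 contributes 5 + 3 · -2 = -1
  Term 4 contributes 6 + 4 · -2 = -2
p(-2) = ⊕ of these = min[3, 4, -3, -1, -2] = -3.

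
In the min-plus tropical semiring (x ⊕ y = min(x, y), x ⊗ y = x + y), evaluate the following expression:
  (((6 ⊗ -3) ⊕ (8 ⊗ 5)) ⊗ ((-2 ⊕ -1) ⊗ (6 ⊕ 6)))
(((6 ⊗ -3) ⊕ (8 ⊗ 5)) ⊗ ((-2 ⊕ -1) ⊗ (6 ⊕ 6))) = 7

Expand innermost to outermost. Recall ⊕ takes the minimum of its arguments and ⊗ takes their sum. Working out the expression (((6 ⊗ -3) ⊕ (8 ⊗ 5)) ⊗ ((-2 ⊕ -1) ⊗ (6 ⊕ 6))) gives 7.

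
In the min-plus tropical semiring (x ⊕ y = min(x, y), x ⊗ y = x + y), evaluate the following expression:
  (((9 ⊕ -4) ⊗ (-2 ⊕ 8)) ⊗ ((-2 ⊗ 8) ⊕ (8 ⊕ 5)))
(((9 ⊕ -4) ⊗ (-2 ⊕ 8)) ⊗ ((-2 ⊗ 8) ⊕ (8 ⊕ 5))) = -1

Expand innermost to outermost. Recall ⊕ takes the minimum of its arguments and ⊗ takes their sum. Working out the expression (((9 ⊕ -4) ⊗ (-2 ⊕ 8)) ⊗ ((-2 ⊗ 8) ⊕ (8 ⊕ 5))) gives -1.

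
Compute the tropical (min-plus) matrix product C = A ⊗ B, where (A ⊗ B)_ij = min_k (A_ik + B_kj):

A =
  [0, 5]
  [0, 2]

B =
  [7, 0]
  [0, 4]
A ⊗ B =
  [5, 0]
  [2, 0]

Apply the min-plus product entry-by-entry:
  C[0][0] = min over k of (A[0][0] + B[0][0] = 0 + 7 = 7, A[0][1] + B[1][0] = 5 + 0 = 5) = 5 (attained at k = 1)
  C[0][1] = min over k of (A[0][0] + B[0][1] = 0 + 0 = 0, A[0][1] + B[1][1] = 5 + 4 = 9) = 0 (attained at k = 0)
  C[1][0] = min over k of (A[1][0] + B[0][0] = 0 + 7 = 7, A[1][1] + B[1][0] = 2 + 0 = 2) = 2 (attained at k = 1)
  C[1][1] = min over k of (A[1][0] + B[0][1] = 0 + 0 = 0, A[1][1] + B[1][1] = 2 + 4 = 6) = 0 (attained at k = 0)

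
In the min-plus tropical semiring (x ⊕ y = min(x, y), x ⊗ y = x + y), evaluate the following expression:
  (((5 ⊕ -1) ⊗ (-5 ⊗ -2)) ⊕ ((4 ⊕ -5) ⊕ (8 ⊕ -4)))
(((5 ⊕ -1) ⊗ (-5 ⊗ -2)) ⊕ ((4 ⊕ -5) ⊕ (8 ⊕ -4))) = -8

Expand innermost to outermost. Recall ⊕ takes the minimum of its arguments and ⊗ takes their sum. Working out the expression (((5 ⊕ -1) ⊗ (-5 ⊗ -2)) ⊕ ((4 ⊕ -5) ⊕ (8 ⊕ -4))) gives -8.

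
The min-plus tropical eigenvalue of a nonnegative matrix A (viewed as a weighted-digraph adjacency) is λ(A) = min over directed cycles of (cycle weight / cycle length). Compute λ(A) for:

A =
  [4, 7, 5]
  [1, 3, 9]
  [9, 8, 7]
λ(A) = 3

Enumerate directed cycles and compute their means (weight / length). Sample:
  cycle 0 → 0: weight = 4, length = 1, mean = 4/1 ≈ 4.000
  cycle 1 → 1: weight = 3, length = 1, mean = 3/1 ≈ 3.000
  cycle 2 → 2: weight = 7, length = 1, mean = 7/1 ≈ 7.000
  cycle 0 → 1 → 0: weight = 8, length = 2, mean = 8/2 ≈ 4.000
  cycle 0 → 2 → 0: weight = 14, length = 2, mean = 14/2 ≈ 7.000
  cycle 1 → 0 → 1: weight = 8, length = 2, mean = 8/2 ≈ 4.000
Minimum mean = 3.000, attained e.g. along the cycle 1 → 1 with weight 3 and length 1. So λ(A) = 3/1 = 3.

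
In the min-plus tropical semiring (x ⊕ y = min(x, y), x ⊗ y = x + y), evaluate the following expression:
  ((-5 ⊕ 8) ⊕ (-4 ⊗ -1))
((-5 ⊕ 8) ⊕ (-4 ⊗ -1)) = -5

Expand innermost to outermost. Recall ⊕ takes the minimum of its arguments and ⊗ takes their sum. Working out the expression ((-5 ⊕ 8) ⊕ (-4 ⊗ -1)) gives -5.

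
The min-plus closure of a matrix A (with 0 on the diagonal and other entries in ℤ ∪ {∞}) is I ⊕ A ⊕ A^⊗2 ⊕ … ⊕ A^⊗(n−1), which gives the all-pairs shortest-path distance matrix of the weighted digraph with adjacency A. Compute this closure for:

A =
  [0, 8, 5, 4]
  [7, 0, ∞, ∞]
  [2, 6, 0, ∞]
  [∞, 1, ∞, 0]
Closure =
  [0, 5, 5, 4]
  [7, 0, 12, 11]
  [2, 6, 0, 6]
  [8, 1, 13, 0]

This is the Floyd-Warshall all-pairs shortest-path computation. For each intermediate vertex k = 0, 1, …, 3, update dist[i][j] ← min(dist[i][j], dist[i][k] + dist[k][j]). The final matrix gives, for each (i, j), the minimum total weight of any directed path from i to j (possibly empty when i = j).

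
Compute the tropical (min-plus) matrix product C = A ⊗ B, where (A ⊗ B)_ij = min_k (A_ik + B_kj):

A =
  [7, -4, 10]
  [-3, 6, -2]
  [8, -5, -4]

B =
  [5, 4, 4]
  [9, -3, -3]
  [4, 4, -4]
A ⊗ B =
  [5, -7, -7]
  [2, 1, -6]
  [0, -8, -8]

Apply the min-plus product entry-by-entry:
  C[0][0] = min over k of (A[0][0] + B[0][0] = 7 + 5 = 12, A[0][1] + B[1][0] = -4 + 9 = 5, A[0][2] + B[2][0] = 10 + 4 = 14) = 5 (attained at k = 1)
  C[0][1] = min over k of (A[0][0] + B[0][1] = 7 + 4 = 11, A[0][1] + B[1][1] = -4 + -3 = -7, A[0][2] + B[2][1] = 10 + 4 = 14) = -7 (attained at k = 1)
  C[0][2] = min over k of (A[0][0] + B[0][2] = 7 + 4 = 11, A[0][1] + B[1][2] = -4 + -3 = -7, A[0][2] + B[2][2] = 10 + -4 = 6) = -7 (attained at k = 1)
  C[1][0] = min over k of (A[1][0] + B[0][0] = -3 + 5 = 2, A[1][1] + B[1][0] = 6 + 9 = 15, A[1][2] + B[2][0] = -2 + 4 = 2) = 2 (attained at k = 0)
  C[1][1] = min over k of (A[1][0] + B[0][1] = -3 + 4 = 1, A[1][1] + B[1][1] = 6 + -3 = 3, A[1][2] + B[2][1] = -2 + 4 = 2) = 1 (attained at k = 0)
  C[1][2] = min over k of (A[1][0] + B[0][2] = -3 + 4 = 1, A[1][1] + B[1][2] = 6 + -3 = 3, A[1][2] + B[2][2] = -2 + -4 = -6) = -6 (attained at k = 2)
  C[2][0] = min over k of (A[2][0] + B[0][0] = 8 + 5 = 13, A[2][1] + B[1][0] = -5 + 9 = 4, A[2][2] + B[2][0] = -4 + 4 = 0) = 0 (attained at k = 2)
  C[2][1] = min over k of (A[2][0] + B[0][1] = 8 + 4 = 12, A[2][1] + B[1][1] = -5 + -3 = -8, A[2][2] + B[2][1] = -4 + 4 = 0) = -8 (attained at k = 1)
  C[2][2] = min over k of (A[2][0] + B[0][2] = 8 + 4 = 12, A[2][1] + B[1][2] = -5 + -3 = -8, A[2][2] + B[2][2] = -4 + -4 = -8) = -8 (attained at k = 1)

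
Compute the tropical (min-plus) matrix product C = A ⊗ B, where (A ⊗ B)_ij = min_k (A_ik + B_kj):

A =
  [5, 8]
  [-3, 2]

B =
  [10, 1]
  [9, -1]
A ⊗ B =
  [15, 6]
  [7, -2]

Apply the min-plus product entry-by-entry:
  C[0][0] = min over k of (A[0][0] + B[0][0] = 5 + 10 = 15, A[0][1] + B[1][0] = 8 + 9 = 17) = 15 (attained at k = 0)
  C[0][1] = min over k of (A[0][0] + B[0][1] = 5 + 1 = 6, A[0][1] + B[1][1] = 8 + -1 = 7) = 6 (attained at k = 0)
  C[1][0] = min over k of (A[1][0] + B[0][0] = -3 + 10 = 7, A[1][1] + B[1][0] = 2 + 9 = 11) = 7 (attained at k = 0)
  C[1][1] = min over k of (A[1][0] + B[0][1] = -3 + 1 = -2, A[1][1] + B[1][1] = 2 + -1 = 1) = -2 (attained at k = 0)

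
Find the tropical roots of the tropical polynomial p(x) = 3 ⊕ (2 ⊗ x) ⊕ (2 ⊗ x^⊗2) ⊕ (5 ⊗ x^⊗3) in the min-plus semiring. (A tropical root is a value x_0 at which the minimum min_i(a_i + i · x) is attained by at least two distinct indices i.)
Roots: {-3, 0, 1}

Each tropical root is a break point of the lower envelope of the lines y = a_i + i · x (there are 4 lines, with slopes 0, 1, ..., 3). Only the lines that attain the minimum somewhere contribute to roots; other lines are dominated. Here the surviving (envelope) indices are i = 3, i = 2, i = 1, i = 0.
Intersections between consecutive envelope lines give the roots: for adjacent envelope indices i < j the intersection is x = (a_i − a_j) / (j − i). Reading off the sorted break points: {-3, 0, 1}.
Verification: at each break x_0, at least two indices attain the minimum of min_i(a_i + i · x_0).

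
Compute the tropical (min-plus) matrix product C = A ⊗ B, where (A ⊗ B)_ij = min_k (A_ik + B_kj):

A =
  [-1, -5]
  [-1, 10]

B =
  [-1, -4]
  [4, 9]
A ⊗ B =
  [-2, -5]
  [-2, -5]

Apply the min-plus product entry-by-entry:
  C[0][0] = min over k of (A[0][0] + B[0][0] = -1 + -1 = -2, A[0][1] + B[1][0] = -5 + 4 = -1) = -2 (attained at k = 0)
  C[0][1] = min over k of (A[0][0] + B[0][1] = -1 + -4 = -5, A[0][1] + B[1][1] = -5 + 9 = 4) = -5 (attained at k = 0)
  C[1][0] = min over k of (A[1][0] + B[0][0] = -1 + -1 = -2, A[1][1] + B[1][0] = 10 + 4 = 14) = -2 (attained at k = 0)
  C[1][1] = min over k of (A[1][0] + B[0][1] = -1 + -4 = -5, A[1][1] + B[1][1] = 10 + 9 = 19) = -5 (attained at k = 0)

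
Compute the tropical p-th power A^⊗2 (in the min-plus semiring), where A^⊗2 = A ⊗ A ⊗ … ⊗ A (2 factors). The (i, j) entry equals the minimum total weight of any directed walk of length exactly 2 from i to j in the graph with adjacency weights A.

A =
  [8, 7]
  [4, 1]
A^⊗2 =
  [11, 8]
  [5, 2]

Each entry (A^⊗2)_ij equals the minimum over all length-2 walks i = v_0 → v_1 → … → v_2 = j of Σ_t A[v_t][v_{t+1}]. For example, for (i, j) = (0, 1) we minimise over 2 possible intermediate vertex sequences; the minimum is 8, attained along the walk 0 → 1 → 1.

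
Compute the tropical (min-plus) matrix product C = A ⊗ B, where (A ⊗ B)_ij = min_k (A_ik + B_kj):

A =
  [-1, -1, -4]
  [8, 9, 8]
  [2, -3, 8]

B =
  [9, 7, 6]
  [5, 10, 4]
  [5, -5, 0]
A ⊗ B =
  [1, -9, -4]
  [13, 3, 8]
  [2, 3, 1]

Apply the min-plus product entry-by-entry:
  C[0][0] = min over k of (A[0][0] + B[0][0] = -1 + 9 = 8, A[0][1] + B[1][0] = -1 + 5 = 4, A[0][2] + B[2][0] = -4 + 5 = 1) = 1 (attained at k = 2)
  C[0][1] = min over k of (A[0][0] + B[0][1] = -1 + 7 = 6, A[0][1] + B[1][1] = -1 + 10 = 9, A[0][2] + B[2][1] = -4 + -5 = -9) = -9 (attained at k = 2)
  C[0][2] = min over k of (A[0][0] + B[0][2] = -1 + 6 = 5, A[0][1] + B[1][2] = -1 + 4 = 3, A[0][2] + B[2][2] = -4 + 0 = -4) = -4 (attained at k = 2)
  C[1][0] = min over k of (A[1][0] + B[0][0] = 8 + 9 = 17, A[1][1] + B[1][0] = 9 + 5 = 14, A[1][2] + B[2][0] = 8 + 5 = 13) = 13 (attained at k = 2)
  C[1][1] = min over k of (A[1][0] + B[0][1] = 8 + 7 = 15, A[1][1] + B[1][1] = 9 + 10 = 19, A[1][2] + B[2][1] = 8 + -5 = 3) = 3 (attained at k = 2)
  C[1][2] = min over k of (A[1][0] + B[0][2] = 8 + 6 = 14, A[1][1] + B[1][2] = 9 + 4 = 13, A[1][2] + B[2][2] = 8 + 0 = 8) = 8 (attained at k = 2)
  C[2][0] = min over k of (A[2][0] + B[0][0] = 2 + 9 = 11, A[2][1] + B[1][0] = -3 + 5 = 2, A[2][2] + B[2][0] = 8 + 5 = 13) = 2 (attained at k = 1)
  C[2][1] = min over k of (A[2][0] + B[0][1] = 2 + 7 = 9, A[2][1] + B[1][1] = -3 + 10 = 7, A[2][2] + B[2][1] = 8 + -5 = 3) = 3 (attained at k = 2)
  C[2][2] = min over k of (A[2][0] + B[0][2] = 2 + 6 = 8, A[2][1] + B[1][2] = -3 + 4 = 1, A[2][2] + B[2][2] = 8 + 0 = 8) = 1 (attained at k = 1)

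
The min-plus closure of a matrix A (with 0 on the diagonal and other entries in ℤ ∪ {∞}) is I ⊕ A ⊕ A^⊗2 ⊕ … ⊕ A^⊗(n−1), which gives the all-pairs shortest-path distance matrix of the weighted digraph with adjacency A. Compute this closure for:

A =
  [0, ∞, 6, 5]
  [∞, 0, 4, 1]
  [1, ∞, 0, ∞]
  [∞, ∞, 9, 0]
Closure =
  [0, ∞, 6, 5]
  [5, 0, 4, 1]
  [1, ∞, 0, 6]
  [10, ∞, 9, 0]

This is the Floyd-Warshall all-pairs shortest-path computation. For each intermediate vertex k = 0, 1, …, 3, update dist[i][j] ← min(dist[i][j], dist[i][k] + dist[k][j]). The final matrix gives, for each (i, j), the minimum total weight of any directed path from i to j (possibly empty when i = j).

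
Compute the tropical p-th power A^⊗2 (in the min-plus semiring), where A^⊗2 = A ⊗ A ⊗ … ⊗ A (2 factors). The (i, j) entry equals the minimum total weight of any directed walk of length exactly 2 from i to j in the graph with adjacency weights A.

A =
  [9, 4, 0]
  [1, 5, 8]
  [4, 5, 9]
A^⊗2 =
  [4, 5, 9]
  [6, 5, 1]
  [6, 8, 4]

Each entry (A^⊗2)_ij equals the minimum over all length-2 walks i = v_0 → v_1 → … → v_2 = j of Σ_t A[v_t][v_{t+1}]. For example, for (i, j) = (0, 2) we minimise over 3 possible intermediate vertex sequences; the minimum is 9, attained along the walk 0 → 0 → 2.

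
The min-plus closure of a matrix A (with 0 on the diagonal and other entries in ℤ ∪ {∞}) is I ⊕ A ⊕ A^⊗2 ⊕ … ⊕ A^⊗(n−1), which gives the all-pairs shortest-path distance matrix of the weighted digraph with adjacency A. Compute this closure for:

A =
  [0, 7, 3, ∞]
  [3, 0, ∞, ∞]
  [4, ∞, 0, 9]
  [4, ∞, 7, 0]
Closure =
  [0, 7, 3, 12]
  [3, 0, 6, 15]
  [4, 11, 0, 9]
  [4, 11, 7, 0]

This is the Floyd-Warshall all-pairs shortest-path computation. For each intermediate vertex k = 0, 1, …, 3, update dist[i][j] ← min(dist[i][j], dist[i][k] + dist[k][j]). The final matrix gives, for each (i, j), the minimum total weight of any directed path from i to j (possibly empty when i = j).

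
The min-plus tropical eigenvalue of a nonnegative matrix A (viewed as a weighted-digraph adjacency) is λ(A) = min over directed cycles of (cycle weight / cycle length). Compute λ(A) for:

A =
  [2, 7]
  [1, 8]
λ(A) = 2

Enumerate directed cycles and compute their means (weight / length). Sample:
  cycle 0 → 0: weight = 2, length = 1, mean = 2/1 ≈ 2.000
  cycle 1 → 1: weight = 8, length = 1, mean = 8/1 ≈ 8.000
  cycle 0 → 1 → 0: weight = 8, length = 2, mean = 8/2 ≈ 4.000
  cycle 1 → 0 → 1: weight = 8, length = 2, mean = 8/2 ≈ 4.000
Minimum mean = 2.000, attained e.g. along the cycle 0 → 0 with weight 2 and length 1. So λ(A) = 2/1 = 2.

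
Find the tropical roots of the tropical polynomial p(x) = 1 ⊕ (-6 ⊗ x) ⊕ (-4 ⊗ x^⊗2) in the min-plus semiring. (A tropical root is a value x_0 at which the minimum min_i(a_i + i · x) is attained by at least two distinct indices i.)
Roots: {-2, 7}

Each tropical root is a break point of the lower envelope of the lines y = a_i + i · x (there are 3 lines, with slopes 0, 1, ..., 2). Only the lines that attain the minimum somewhere contribute to roots; other lines are dominated. Here the surviving (envelope) indices are i = 2, i = 1, i = 0.
Intersections between consecutive envelope lines give the roots: for adjacent envelope indices i < j the intersection is x = (a_i − a_j) / (j − i). Reading off the sorted break points: {-2, 7}.
Verification: at each break x_0, at least two indices attain the minimum of min_i(a_i + i · x_0).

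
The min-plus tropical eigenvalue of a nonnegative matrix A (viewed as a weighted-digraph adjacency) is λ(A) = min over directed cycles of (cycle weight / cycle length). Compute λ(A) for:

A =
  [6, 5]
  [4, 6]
λ(A) = 9/2

Enumerate directed cycles and compute their means (weight / length). Sample:
  cycle 0 → 0: weight = 6, length = 1, mean = 6/1 ≈ 6.000
  cycle 1 → 1: weight = 6, length = 1, mean = 6/1 ≈ 6.000
  cycle 0 → 1 → 0: weight = 9, length = 2, mean = 9/2 ≈ 4.500
  cycle 1 → 0 → 1: weight = 9, length = 2, mean = 9/2 ≈ 4.500
Minimum mean = 4.500, attained e.g. along the cycle 0 → 1 → 0 with weight 9 and length 2. So λ(A) = 9/2 = 9/2.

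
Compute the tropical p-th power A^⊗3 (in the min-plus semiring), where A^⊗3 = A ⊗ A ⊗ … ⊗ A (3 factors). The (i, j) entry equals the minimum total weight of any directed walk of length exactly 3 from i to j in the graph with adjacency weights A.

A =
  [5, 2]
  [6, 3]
A^⊗3 =
  [11, 8]
  [12, 9]

Each entry (A^⊗3)_ij equals the minimum over all length-3 walks i = v_0 → v_1 → … → v_3 = j of Σ_t A[v_t][v_{t+1}]. For example, for (i, j) = (0, 1) we minimise over 4 possible intermediate vertex sequences; the minimum is 8, attained along the walk 0 → 1 → 1 → 1.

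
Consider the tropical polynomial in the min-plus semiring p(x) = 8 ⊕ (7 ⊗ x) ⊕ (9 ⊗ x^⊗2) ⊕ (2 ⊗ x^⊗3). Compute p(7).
p(7) = 8

A tropical monomial a ⊗ x^⊗i evaluates to a + i · x. Evaluating each term at x = 7:
  Term 0 contributes 8 + 0 · 7 = 8
  Term 1 contributes 7 + 1 · 7 = 14
  Term 2 contributes 9 + 2 · 7 = 23
  Term 3 contributes 2 + 3 · 7 = 23
p(7) = ⊕ of these = min[8, 14, 23, 23] = 8.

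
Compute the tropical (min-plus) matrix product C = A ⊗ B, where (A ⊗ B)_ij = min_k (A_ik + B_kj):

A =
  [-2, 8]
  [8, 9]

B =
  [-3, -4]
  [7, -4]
A ⊗ B =
  [-5, -6]
  [5, 4]

Apply the min-plus product entry-by-entry:
  C[0][0] = min over k of (A[0][0] + B[0][0] = -2 + -3 = -5, A[0][1] + B[1][0] = 8 + 7 = 15) = -5 (attained at k = 0)
  C[0][1] = min over k of (A[0][0] + B[0][1] = -2 + -4 = -6, A[0][1] + B[1][1] = 8 + -4 = 4) = -6 (attained at k = 0)
  C[1][0] = min over k of (A[1][0] + B[0][0] = 8 + -3 = 5, A[1][1] + B[1][0] = 9 + 7 = 16) = 5 (attained at k = 0)
  C[1][1] = min over k of (A[1][0] + B[0][1] = 8 + -4 = 4, A[1][1] + B[1][1] = 9 + -4 = 5) = 4 (attained at k = 0)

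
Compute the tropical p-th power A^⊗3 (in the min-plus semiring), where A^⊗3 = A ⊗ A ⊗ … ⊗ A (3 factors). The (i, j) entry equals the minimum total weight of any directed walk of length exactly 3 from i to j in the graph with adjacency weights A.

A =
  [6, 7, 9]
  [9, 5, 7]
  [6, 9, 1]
A^⊗3 =
  [16, 17, 11]
  [14, 15, 9]
  [8, 11, 3]

Each entry (A^⊗3)_ij equals the minimum over all length-3 walks i = v_0 → v_1 → … → v_3 = j of Σ_t A[v_t][v_{t+1}]. For example, for (i, j) = (0, 2) we minimise over 9 possible intermediate vertex sequences; the minimum is 11, attained along the walk 0 → 2 → 2 → 2.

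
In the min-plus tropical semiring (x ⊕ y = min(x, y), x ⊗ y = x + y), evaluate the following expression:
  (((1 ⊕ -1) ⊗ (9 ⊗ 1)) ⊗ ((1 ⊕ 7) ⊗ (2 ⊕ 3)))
(((1 ⊕ -1) ⊗ (9 ⊗ 1)) ⊗ ((1 ⊕ 7) ⊗ (2 ⊕ 3))) = 12

Expand innermost to outermost. Recall ⊕ takes the minimum of its arguments and ⊗ takes their sum. Working out the expression (((1 ⊕ -1) ⊗ (9 ⊗ 1)) ⊗ ((1 ⊕ 7) ⊗ (2 ⊕ 3))) gives 12.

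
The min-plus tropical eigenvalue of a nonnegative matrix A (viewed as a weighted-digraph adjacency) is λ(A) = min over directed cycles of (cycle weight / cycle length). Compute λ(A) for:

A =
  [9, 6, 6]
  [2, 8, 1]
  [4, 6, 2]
λ(A) = 2

Enumerate directed cycles and compute their means (weight / length). Sample:
  cycle 0 → 0: weight = 9, length = 1, mean = 9/1 ≈ 9.000
  cycle 1 → 1: weight = 8, length = 1, mean = 8/1 ≈ 8.000
  cycle 2 → 2: weight = 2, length = 1, mean = 2/1 ≈ 2.000
  cycle 0 → 1 → 0: weight = 8, length = 2, mean = 8/2 ≈ 4.000
  cycle 0 → 2 → 0: weight = 10, length = 2, mean = 10/2 ≈ 5.000
  cycle 1 → 0 → 1: weight = 8, length = 2, mean = 8/2 ≈ 4.000
Minimum mean = 2.000, attained e.g. along the cycle 2 → 2 with weight 2 and length 1. So λ(A) = 2/1 = 2.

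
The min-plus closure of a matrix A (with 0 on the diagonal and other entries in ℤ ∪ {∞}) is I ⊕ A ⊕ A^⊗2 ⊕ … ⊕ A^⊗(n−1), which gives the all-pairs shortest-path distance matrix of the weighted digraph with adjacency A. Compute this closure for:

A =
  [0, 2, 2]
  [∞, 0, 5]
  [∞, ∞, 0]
Closure =
  [0, 2, 2]
  [∞, 0, 5]
  [∞, ∞, 0]

This is the Floyd-Warshall all-pairs shortest-path computation. For each intermediate vertex k = 0, 1, …, 2, update dist[i][j] ← min(dist[i][j], dist[i][k] + dist[k][j]). The final matrix gives, for each (i, j), the minimum total weight of any directed path from i to j (possibly empty when i = j).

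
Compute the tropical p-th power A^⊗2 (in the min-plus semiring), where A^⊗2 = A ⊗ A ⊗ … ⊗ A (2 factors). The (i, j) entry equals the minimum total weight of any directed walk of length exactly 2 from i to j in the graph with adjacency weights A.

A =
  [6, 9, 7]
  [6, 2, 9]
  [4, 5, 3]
A^⊗2 =
  [11, 11, 10]
  [8, 4, 11]
  [7, 7, 6]

Each entry (A^⊗2)_ij equals the minimum over all length-2 walks i = v_0 → v_1 → … → v_2 = j of Σ_t A[v_t][v_{t+1}]. For example, for (i, j) = (0, 2) we minimise over 3 possible intermediate vertex sequences; the minimum is 10, attained along the walk 0 → 2 → 2.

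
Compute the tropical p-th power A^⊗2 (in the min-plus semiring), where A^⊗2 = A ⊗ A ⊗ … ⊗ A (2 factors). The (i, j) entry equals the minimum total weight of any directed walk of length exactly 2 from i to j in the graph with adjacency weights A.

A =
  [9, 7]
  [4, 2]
A^⊗2 =
  [11, 9]
  [6, 4]

Each entry (A^⊗2)_ij equals the minimum over all length-2 walks i = v_0 → v_1 → … → v_2 = j of Σ_t A[v_t][v_{t+1}]. For example, for (i, j) = (0, 1) we minimise over 2 possible intermediate vertex sequences; the minimum is 9, attained along the walk 0 → 1 → 1.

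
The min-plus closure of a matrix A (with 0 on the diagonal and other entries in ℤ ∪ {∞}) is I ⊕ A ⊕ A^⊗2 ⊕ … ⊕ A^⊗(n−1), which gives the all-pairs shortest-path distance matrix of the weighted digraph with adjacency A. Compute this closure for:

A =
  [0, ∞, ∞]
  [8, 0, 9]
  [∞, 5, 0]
Closure =
  [0, ∞, ∞]
  [8, 0, 9]
  [13, 5, 0]

This is the Floyd-Warshall all-pairs shortest-path computation. For each intermediate vertex k = 0, 1, …, 2, update dist[i][j] ← min(dist[i][j], dist[i][k] + dist[k][j]). The final matrix gives, for each (i, j), the minimum total weight of any directed path from i to j (possibly empty when i = j).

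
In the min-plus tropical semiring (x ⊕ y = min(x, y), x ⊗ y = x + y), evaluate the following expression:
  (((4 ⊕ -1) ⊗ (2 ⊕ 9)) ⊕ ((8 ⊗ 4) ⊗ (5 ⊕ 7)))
(((4 ⊕ -1) ⊗ (2 ⊕ 9)) ⊕ ((8 ⊗ 4) ⊗ (5 ⊕ 7))) = 1

Expand innermost to outermost. Recall ⊕ takes the minimum of its arguments and ⊗ takes their sum. Working out the expression (((4 ⊕ -1) ⊗ (2 ⊕ 9)) ⊕ ((8 ⊗ 4) ⊗ (5 ⊕ 7))) gives 1.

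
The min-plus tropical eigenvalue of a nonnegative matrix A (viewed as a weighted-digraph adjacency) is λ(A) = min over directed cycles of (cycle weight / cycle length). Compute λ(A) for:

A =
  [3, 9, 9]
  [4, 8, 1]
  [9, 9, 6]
λ(A) = 3

Enumerate directed cycles and compute their means (weight / length). Sample:
  cycle 0 → 0: weight = 3, length = 1, mean = 3/1 ≈ 3.000
  cycle 1 → 1: weight = 8, length = 1, mean = 8/1 ≈ 8.000
  cycle 2 → 2: weight = 6, length = 1, mean = 6/1 ≈ 6.000
  cycle 0 → 1 → 0: weight = 13, length = 2, mean = 13/2 ≈ 6.500
  cycle 0 → 2 → 0: weight = 18, length = 2, mean = 18/2 ≈ 9.000
  cycle 1 → 0 → 1: weight = 13, length = 2, mean = 13/2 ≈ 6.500
Minimum mean = 3.000, attained e.g. along the cycle 0 → 0 with weight 3 and length 1. So λ(A) = 3/1 = 3.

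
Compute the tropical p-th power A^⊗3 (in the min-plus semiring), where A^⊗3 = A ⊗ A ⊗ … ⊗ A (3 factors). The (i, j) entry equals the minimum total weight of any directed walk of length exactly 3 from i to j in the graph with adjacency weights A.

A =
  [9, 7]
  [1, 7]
A^⊗3 =
  [15, 15]
  [9, 15]

Each entry (A^⊗3)_ij equals the minimum over all length-3 walks i = v_0 → v_1 → … → v_3 = j of Σ_t A[v_t][v_{t+1}]. For example, for (i, j) = (0, 1) we minimise over 4 possible intermediate vertex sequences; the minimum is 15, attained along the walk 0 → 1 → 0 → 1.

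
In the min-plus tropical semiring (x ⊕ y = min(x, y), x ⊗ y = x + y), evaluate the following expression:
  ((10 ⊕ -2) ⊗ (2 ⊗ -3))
((10 ⊕ -2) ⊗ (2 ⊗ -3)) = -3

Expand innermost to outermost. Recall ⊕ takes the minimum of its arguments and ⊗ takes their sum. Working out the expression ((10 ⊕ -2) ⊗ (2 ⊗ -3)) gives -3.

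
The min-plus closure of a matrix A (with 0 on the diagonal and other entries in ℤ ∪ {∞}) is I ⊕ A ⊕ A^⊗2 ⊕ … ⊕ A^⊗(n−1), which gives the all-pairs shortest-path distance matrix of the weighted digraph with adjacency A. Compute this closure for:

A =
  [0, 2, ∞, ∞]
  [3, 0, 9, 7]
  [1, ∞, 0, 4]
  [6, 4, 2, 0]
Closure =
  [0, 2, 11, 9]
  [3, 0, 9, 7]
  [1, 3, 0, 4]
  [3, 4, 2, 0]

This is the Floyd-Warshall all-pairs shortest-path computation. For each intermediate vertex k = 0, 1, …, 3, update dist[i][j] ← min(dist[i][j], dist[i][k] + dist[k][j]). The final matrix gives, for each (i, j), the minimum total weight of any directed path from i to j (possibly empty when i = j).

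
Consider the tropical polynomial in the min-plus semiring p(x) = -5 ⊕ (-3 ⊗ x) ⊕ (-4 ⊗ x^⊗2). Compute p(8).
p(8) = -5

A tropical monomial a ⊗ x^⊗i evaluates to a + i · x. Evaluating each term at x = 8:
  Term 0 contributes -5 + 0 · 8 = -5
  Term 1 contributes -3 + 1 · 8 = 5
  Term 2 contributes -4 + 2 · 8 = 12
p(8) = ⊕ of these = min[-5, 5, 12] = -5.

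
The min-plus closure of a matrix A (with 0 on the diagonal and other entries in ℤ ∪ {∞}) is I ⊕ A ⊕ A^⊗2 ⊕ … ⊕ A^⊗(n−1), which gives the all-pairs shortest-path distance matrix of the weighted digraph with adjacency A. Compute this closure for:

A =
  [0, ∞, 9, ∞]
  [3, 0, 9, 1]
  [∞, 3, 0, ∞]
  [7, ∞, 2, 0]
Closure =
  [0, 12, 9, 13]
  [3, 0, 3, 1]
  [6, 3, 0, 4]
  [7, 5, 2, 0]

This is the Floyd-Warshall all-pairs shortest-path computation. For each intermediate vertex k = 0, 1, …, 3, update dist[i][j] ← min(dist[i][j], dist[i][k] + dist[k][j]). The final matrix gives, for each (i, j), the minimum total weight of any directed path from i to j (possibly empty when i = j).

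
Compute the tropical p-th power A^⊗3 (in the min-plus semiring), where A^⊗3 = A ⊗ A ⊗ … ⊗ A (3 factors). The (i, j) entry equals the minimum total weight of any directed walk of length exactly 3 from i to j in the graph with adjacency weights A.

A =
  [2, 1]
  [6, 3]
A^⊗3 =
  [6, 5]
  [10, 9]

Each entry (A^⊗3)_ij equals the minimum over all length-3 walks i = v_0 → v_1 → … → v_3 = j of Σ_t A[v_t][v_{t+1}]. For example, for (i, j) = (0, 1) we minimise over 4 possible intermediate vertex sequences; the minimum is 5, attained along the walk 0 → 0 → 0 → 1.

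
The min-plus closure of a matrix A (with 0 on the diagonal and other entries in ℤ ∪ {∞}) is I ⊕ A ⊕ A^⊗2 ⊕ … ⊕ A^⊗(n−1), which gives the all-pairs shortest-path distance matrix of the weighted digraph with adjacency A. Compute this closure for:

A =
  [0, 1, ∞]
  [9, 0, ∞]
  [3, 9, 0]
Closure =
  [0, 1, ∞]
  [9, 0, ∞]
  [3, 4, 0]

This is the Floyd-Warshall all-pairs shortest-path computation. For each intermediate vertex k = 0, 1, …, 2, update dist[i][j] ← min(dist[i][j], dist[i][k] + dist[k][j]). The final matrix gives, for each (i, j), the minimum total weight of any directed path from i to j (possibly empty when i = j).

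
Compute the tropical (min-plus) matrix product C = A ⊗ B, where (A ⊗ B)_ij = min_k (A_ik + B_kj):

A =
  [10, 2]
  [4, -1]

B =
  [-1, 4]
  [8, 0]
A ⊗ B =
  [9, 2]
  [3, -1]

Apply the min-plus product entry-by-entry:
  C[0][0] = min over k of (A[0][0] + B[0][0] = 10 + -1 = 9, A[0][1] + B[1][0] = 2 + 8 = 10) = 9 (attained at k = 0)
  C[0][1] = min over k of (A[0][0] + B[0][1] = 10 + 4 = 14, A[0][1] + B[1][1] = 2 + 0 = 2) = 2 (attained at k = 1)
  C[1][0] = min over k of (A[1][0] + B[0][0] = 4 + -1 = 3, A[1][1] + B[1][0] = -1 + 8 = 7) = 3 (attained at k = 0)
  C[1][1] = min over k of (A[1][0] + B[0][1] = 4 + 4 = 8, A[1][1] + B[1][1] = -1 + 0 = -1) = -1 (attained at k = 1)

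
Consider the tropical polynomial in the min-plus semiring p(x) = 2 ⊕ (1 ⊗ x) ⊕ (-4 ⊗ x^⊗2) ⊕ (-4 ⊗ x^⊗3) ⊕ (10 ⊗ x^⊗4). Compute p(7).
p(7) = 2

A tropical monomial a ⊗ x^⊗i evaluates to a + i · x. Evaluating each term at x = 7:
  Term 0 contributes 2 + 0 · 7 = 2
  Term 1 contributes 1 + 1 · 7 = 8
  Term 2 contributes -4 + 2 · 7 = 10
  Term 3 contributes -4 + 3 · 7 = 17
  Term 4 contributes 10 + 4 · 7 = 38
p(7) = ⊕ of these = min[2, 8, 10, 17, 38] = 2.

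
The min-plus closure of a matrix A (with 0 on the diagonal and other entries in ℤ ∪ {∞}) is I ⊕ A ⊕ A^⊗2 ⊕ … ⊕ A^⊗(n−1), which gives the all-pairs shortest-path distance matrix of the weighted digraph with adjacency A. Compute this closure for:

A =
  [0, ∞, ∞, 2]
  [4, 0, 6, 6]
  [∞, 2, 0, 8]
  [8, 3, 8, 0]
Closure =
  [0, 5, 10, 2]
  [4, 0, 6, 6]
  [6, 2, 0, 8]
  [7, 3, 8, 0]

This is the Floyd-Warshall all-pairs shortest-path computation. For each intermediate vertex k = 0, 1, …, 3, update dist[i][j] ← min(dist[i][j], dist[i][k] + dist[k][j]). The final matrix gives, for each (i, j), the minimum total weight of any directed path from i to j (possibly empty when i = j).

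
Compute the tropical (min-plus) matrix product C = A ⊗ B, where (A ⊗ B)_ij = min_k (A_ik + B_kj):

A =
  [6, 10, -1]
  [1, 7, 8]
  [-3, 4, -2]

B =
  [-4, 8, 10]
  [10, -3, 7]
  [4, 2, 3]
A ⊗ B =
  [2, 1, 2]
  [-3, 4, 11]
  [-7, 0, 1]

Apply the min-plus product entry-by-entry:
  C[0][0] = min over k of (A[0][0] + B[0][0] = 6 + -4 = 2, A[0][1] + B[1][0] = 10 + 10 = 20, A[0][2] + B[2][0] = -1 + 4 = 3) = 2 (attained at k = 0)
  C[0][1] = min over k of (A[0][0] + B[0][1] = 6 + 8 = 14, A[0][1] + B[1][1] = 10 + -3 = 7, A[0][2] + B[2][1] = -1 + 2 = 1) = 1 (attained at k = 2)
  C[0][2] = min over k of (A[0][0] + B[0][2] = 6 + 10 = 16, A[0][1] + B[1][2] = 10 + 7 = 17, A[0][2] + B[2][2] = -1 + 3 = 2) = 2 (attained at k = 2)
  C[1][0] = min over k of (A[1][0] + B[0][0] = 1 + -4 = -3, A[1][1] + B[1][0] = 7 + 10 = 17, A[1][2] + B[2][0] = 8 + 4 = 12) = -3 (attained at k = 0)
  C[1][1] = min over k of (A[1][0] + B[0][1] = 1 + 8 = 9, A[1][1] + B[1][1] = 7 + -3 = 4, A[1][2] + B[2][1] = 8 + 2 = 10) = 4 (attained at k = 1)
  C[1][2] = min over k of (A[1][0] + B[0][2] = 1 + 10 = 11, A[1][1] + B[1][2] = 7 + 7 = 14, A[1][2] + B[2][2] = 8 + 3 = 11) = 11 (attained at k = 0)
  C[2][0] = min over k of (A[2][0] + B[0][0] = -3 + -4 = -7, A[2][1] + B[1][0] = 4 + 10 = 14, A[2][2] + B[2][0] = -2 + 4 = 2) = -7 (attained at k = 0)
  C[2][1] = min over k of (A[2][0] + B[0][1] = -3 + 8 = 5, A[2][1] + B[1][1] = 4 + -3 = 1, A[2][2] + B[2][1] = -2 + 2 = 0) = 0 (attained at k = 2)
  C[2][2] = min over k of (A[2][0] + B[0][2] = -3 + 10 = 7, A[2][1] + B[1][2] = 4 + 7 = 11, A[2][2] + B[2][2] = -2 + 3 = 1) = 1 (attained at k = 2)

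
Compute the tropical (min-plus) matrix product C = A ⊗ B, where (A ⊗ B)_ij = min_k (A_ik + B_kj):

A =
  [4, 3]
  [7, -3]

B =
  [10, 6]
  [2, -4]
A ⊗ B =
  [5, -1]
  [-1, -7]

Apply the min-plus product entry-by-entry:
  C[0][0] = min over k of (A[0][0] + B[0][0] = 4 + 10 = 14, A[0][1] + B[1][0] = 3 + 2 = 5) = 5 (attained at k = 1)
  C[0][1] = min over k of (A[0][0] + B[0][1] = 4 + 6 = 10, A[0][1] + B[1][1] = 3 + -4 = -1) = -1 (attained at k = 1)
  C[1][0] = min over k of (A[1][0] + B[0][0] = 7 + 10 = 17, A[1][1] + B[1][0] = -3 + 2 = -1) = -1 (attained at k = 1)
  C[1][1] = min over k of (A[1][0] + B[0][1] = 7 + 6 = 13, A[1][1] + B[1][1] = -3 + -4 = -7) = -7 (attained at k = 1)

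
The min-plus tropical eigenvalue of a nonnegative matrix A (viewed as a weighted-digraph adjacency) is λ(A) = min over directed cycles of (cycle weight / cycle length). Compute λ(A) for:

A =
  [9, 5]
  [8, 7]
λ(A) = 13/2

Enumerate directed cycles and compute their means (weight / length). Sample:
  cycle 0 → 0: weight = 9, length = 1, mean = 9/1 ≈ 9.000
  cycle 1 → 1: weight = 7, length = 1, mean = 7/1 ≈ 7.000
  cycle 0 → 1 → 0: weight = 13, length = 2, mean = 13/2 ≈ 6.500
  cycle 1 → 0 → 1: weight = 13, length = 2, mean = 13/2 ≈ 6.500
Minimum mean = 6.500, attained e.g. along the cycle 0 → 1 → 0 with weight 13 and length 2. So λ(A) = 13/2 = 13/2.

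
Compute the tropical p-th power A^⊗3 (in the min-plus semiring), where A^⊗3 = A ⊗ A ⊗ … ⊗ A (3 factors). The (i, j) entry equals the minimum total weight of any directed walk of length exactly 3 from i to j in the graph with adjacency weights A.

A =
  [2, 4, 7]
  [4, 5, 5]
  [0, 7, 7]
A^⊗3 =
  [6, 8, 11]
  [7, 9, 12]
  [4, 6, 9]

Each entry (A^⊗3)_ij equals the minimum over all length-3 walks i = v_0 → v_1 → … → v_3 = j of Σ_t A[v_t][v_{t+1}]. For example, for (i, j) = (0, 2) we minimise over 9 possible intermediate vertex sequences; the minimum is 11, attained along the walk 0 → 0 → 0 → 2.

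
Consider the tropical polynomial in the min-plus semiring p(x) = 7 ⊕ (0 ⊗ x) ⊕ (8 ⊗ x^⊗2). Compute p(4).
p(4) = 4

A tropical monomial a ⊗ x^⊗i evaluates to a + i · x. Evaluating each term at x = 4:
  Term 0 contributes 7 + 0 · 4 = 7
  Term 1 contributes 0 + 1 · 4 = 4
  Term 2 contributes 8 + 2 · 4 = 16
p(4) = ⊕ of these = min[7, 4, 16] = 4.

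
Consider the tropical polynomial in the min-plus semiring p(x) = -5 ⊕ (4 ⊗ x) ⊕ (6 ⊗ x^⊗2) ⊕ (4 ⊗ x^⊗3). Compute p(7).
p(7) = -5

A tropical monomial a ⊗ x^⊗i evaluates to a + i · x. Evaluating each term at x = 7:
  Term 0 contributes -5 + 0 · 7 = -5
  Term 1 contributes 4 + 1 · 7 = 11
  Term 2 contributes 6 + 2 · 7 = 20
  Term 3 contributes 4 + 3 · 7 = 25
p(7) = ⊕ of these = min[-5, 11, 20, 25] = -5.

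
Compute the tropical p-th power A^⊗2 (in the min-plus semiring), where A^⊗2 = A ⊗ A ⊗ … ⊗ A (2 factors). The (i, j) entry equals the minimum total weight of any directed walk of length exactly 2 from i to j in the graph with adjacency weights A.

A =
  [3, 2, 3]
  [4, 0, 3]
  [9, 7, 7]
A^⊗2 =
  [6, 2, 5]
  [4, 0, 3]
  [11, 7, 10]

Each entry (A^⊗2)_ij equals the minimum over all length-2 walks i = v_0 → v_1 → … → v_2 = j of Σ_t A[v_t][v_{t+1}]. For example, for (i, j) = (0, 2) we minimise over 3 possible intermediate vertex sequences; the minimum is 5, attained along the walk 0 → 1 → 2.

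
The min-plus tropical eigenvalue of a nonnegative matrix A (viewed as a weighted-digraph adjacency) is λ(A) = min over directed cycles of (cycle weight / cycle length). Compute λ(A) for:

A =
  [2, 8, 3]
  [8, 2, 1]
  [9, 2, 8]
λ(A) = 3/2

Enumerate directed cycles and compute their means (weight / length). Sample:
  cycle 0 → 0: weight = 2, length = 1, mean = 2/1 ≈ 2.000
  cycle 1 → 1: weight = 2, length = 1, mean = 2/1 ≈ 2.000
  cycle 2 → 2: weight = 8, length = 1, mean = 8/1 ≈ 8.000
  cycle 0 → 1 → 0: weight = 16, length = 2, mean = 16/2 ≈ 8.000
  cycle 0 → 2 → 0: weight = 12, length = 2, mean = 12/2 ≈ 6.000
  cycle 1 → 0 → 1: weight = 16, length = 2, mean = 16/2 ≈ 8.000
Minimum mean = 1.500, attained e.g. along the cycle 1 → 2 → 1 with weight 3 and length 2. So λ(A) = 3/2 = 3/2.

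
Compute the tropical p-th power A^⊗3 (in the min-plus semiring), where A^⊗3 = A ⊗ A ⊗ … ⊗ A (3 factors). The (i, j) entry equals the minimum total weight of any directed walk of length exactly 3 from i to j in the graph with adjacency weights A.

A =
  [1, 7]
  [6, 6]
A^⊗3 =
  [3, 9]
  [8, 14]

Each entry (A^⊗3)_ij equals the minimum over all length-3 walks i = v_0 → v_1 → … → v_3 = j of Σ_t A[v_t][v_{t+1}]. For example, for (i, j) = (0, 1) we minimise over 4 possible intermediate vertex sequences; the minimum is 9, attained along the walk 0 → 0 → 0 → 1.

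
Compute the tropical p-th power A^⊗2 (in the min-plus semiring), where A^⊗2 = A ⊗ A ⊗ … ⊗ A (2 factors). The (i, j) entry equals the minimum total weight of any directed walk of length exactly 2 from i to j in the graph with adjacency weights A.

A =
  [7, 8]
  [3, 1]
A^⊗2 =
  [11, 9]
  [4, 2]

Each entry (A^⊗2)_ij equals the minimum over all length-2 walks i = v_0 → v_1 → … → v_2 = j of Σ_t A[v_t][v_{t+1}]. For example, for (i, j) = (0, 1) we minimise over 2 possible intermediate vertex sequences; the minimum is 9, attained along the walk 0 → 1 → 1.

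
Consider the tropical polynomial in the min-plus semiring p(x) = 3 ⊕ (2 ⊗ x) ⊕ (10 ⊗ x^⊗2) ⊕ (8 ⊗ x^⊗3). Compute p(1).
p(1) = 3

A tropical monomial a ⊗ x^⊗i evaluates to a + i · x. Evaluating each term at x = 1:
  Term 0 contributes 3 + 0 · 1 = 3
  Term 1 contributes 2 + 1 · 1 = 3
  Term 2 contributes 10 + 2 · 1 = 12
  Term 3 contributes 8 + 3 · 1 = 11
p(1) = ⊕ of these = min[3, 3, 12, 11] = 3.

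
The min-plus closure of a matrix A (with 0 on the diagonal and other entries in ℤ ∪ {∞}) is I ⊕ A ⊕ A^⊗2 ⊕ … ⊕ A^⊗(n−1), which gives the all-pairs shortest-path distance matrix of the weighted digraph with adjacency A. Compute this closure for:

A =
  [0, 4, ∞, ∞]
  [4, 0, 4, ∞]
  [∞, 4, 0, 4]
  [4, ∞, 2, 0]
Closure =
  [0, 4, 8, 12]
  [4, 0, 4, 8]
  [8, 4, 0, 4]
  [4, 6, 2, 0]

This is the Floyd-Warshall all-pairs shortest-path computation. For each intermediate vertex k = 0, 1, …, 3, update dist[i][j] ← min(dist[i][j], dist[i][k] + dist[k][j]). The final matrix gives, for each (i, j), the minimum total weight of any directed path from i to j (possibly empty when i = j).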